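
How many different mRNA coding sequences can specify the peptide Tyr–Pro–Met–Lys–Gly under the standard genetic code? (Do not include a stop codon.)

Tyr: 2 codons.
Pro: 4 codons.
Met: 1 codon.
Lys: 2 codons.
Gly: 4 codons.
2 × 4 × 1 × 2 × 4 = 64.

64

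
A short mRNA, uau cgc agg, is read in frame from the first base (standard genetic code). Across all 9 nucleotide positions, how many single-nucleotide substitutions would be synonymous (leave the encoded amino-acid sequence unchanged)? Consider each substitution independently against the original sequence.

Codon 1 (UAU, Tyr): 1 synonymous substitution.
Codon 2 (CGC, Arg): 3 synonymous substitutions.
Codon 3 (AGG, Arg): 2 synonymous substitutions.
Total: 1 + 3 + 2 = 6.

6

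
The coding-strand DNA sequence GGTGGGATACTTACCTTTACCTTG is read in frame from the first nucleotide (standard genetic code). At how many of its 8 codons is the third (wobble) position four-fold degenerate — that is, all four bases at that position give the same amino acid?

Codon 1 GGT (Gly): third position 4-fold.
Codon 2 GGG (Gly): third position 4-fold.
Codon 3 ATA (Ile): third position 3-fold.
Codon 4 CTT (Leu): third position 4-fold.
Codon 5 ACC (Thr): third position 4-fold.
Codon 6 TTT (Phe): third position 2-fold.
Codon 7 ACC (Thr): third position 4-fold.
Codon 8 TTG (Leu): third position 2-fold.
Four-fold degenerate third positions: 5.

5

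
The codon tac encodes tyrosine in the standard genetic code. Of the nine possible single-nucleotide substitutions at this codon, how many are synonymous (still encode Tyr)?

1

Position 1: none → 0 synonymous.
Position 2: none → 0 synonymous.
Position 3: TAT → 1 synonymous.
Total: 0 + 0 + 1 = 1.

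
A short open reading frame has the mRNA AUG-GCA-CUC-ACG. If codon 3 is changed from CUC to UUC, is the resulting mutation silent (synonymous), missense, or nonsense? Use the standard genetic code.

Position 7 falls in codon 3: CUC → Leu.
After the substitution the codon is UUC → Phe.
Leu ≠ Phe, so this is a missense mutation.

missense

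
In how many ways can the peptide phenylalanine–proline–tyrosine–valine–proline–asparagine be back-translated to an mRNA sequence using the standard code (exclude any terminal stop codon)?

512

Phe: 2 codons.
Pro: 4 codons.
Tyr: 2 codons.
Val: 4 codons.
Pro: 4 codons.
Asn: 2 codons.
2 × 4 × 2 × 4 × 4 × 2 = 512.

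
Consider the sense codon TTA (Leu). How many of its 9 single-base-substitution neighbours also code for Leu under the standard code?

Position 1: CTA → 1 synonymous.
Position 2: none → 0 synonymous.
Position 3: TTG → 1 synonymous.
Total: 1 + 0 + 1 = 2.

2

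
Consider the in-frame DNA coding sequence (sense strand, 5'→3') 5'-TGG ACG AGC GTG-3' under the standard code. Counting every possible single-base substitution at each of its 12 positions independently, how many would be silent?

7

Codon 1 (TGG, Trp): 0 synonymous substitutions.
Codon 2 (ACG, Thr): 3 synonymous substitutions.
Codon 3 (AGC, Ser): 1 synonymous substitution.
Codon 4 (GTG, Val): 3 synonymous substitutions.
Total: 0 + 3 + 1 + 3 = 7.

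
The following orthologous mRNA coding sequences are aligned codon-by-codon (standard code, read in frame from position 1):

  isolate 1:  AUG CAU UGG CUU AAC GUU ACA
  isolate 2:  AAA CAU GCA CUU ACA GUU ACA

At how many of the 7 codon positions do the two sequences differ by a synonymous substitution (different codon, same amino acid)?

Codon 1: AUG Met / AAA Lys — nonsynonymous.
Codon 2: CAU His / CAU His — identical.
Codon 3: UGG Trp / GCA Ala — nonsynonymous.
Codon 4: CUU Leu / CUU Leu — identical.
Codon 5: AAC Asn / ACA Thr — nonsynonymous.
Codon 6: GUU Val / GUU Val — identical.
Codon 7: ACA Thr / ACA Thr — identical.
Synonymous differences: 0.

0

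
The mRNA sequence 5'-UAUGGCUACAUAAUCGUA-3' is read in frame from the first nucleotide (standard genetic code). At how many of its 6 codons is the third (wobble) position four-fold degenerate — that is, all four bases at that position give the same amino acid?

Codon 1 UAU (Tyr): third position 2-fold.
Codon 2 GGC (Gly): third position 4-fold.
Codon 3 UAC (Tyr): third position 2-fold.
Codon 4 AUA (Ile): third position 3-fold.
Codon 5 AUC (Ile): third position 3-fold.
Codon 6 GUA (Val): third position 4-fold.
Four-fold degenerate third positions: 2.

2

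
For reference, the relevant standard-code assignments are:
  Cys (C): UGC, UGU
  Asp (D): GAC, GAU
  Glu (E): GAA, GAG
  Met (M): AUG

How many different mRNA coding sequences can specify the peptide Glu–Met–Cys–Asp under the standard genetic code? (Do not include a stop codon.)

Glu: 2 codons.
Met: 1 codon.
Cys: 2 codons.
Asp: 2 codons.
2 × 1 × 2 × 2 = 8.

8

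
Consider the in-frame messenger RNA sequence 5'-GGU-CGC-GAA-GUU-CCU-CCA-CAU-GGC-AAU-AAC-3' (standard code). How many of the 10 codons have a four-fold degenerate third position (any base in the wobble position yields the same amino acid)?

6

Codon 1 GGU (Gly): third position 4-fold.
Codon 2 CGC (Arg): third position 4-fold.
Codon 3 GAA (Glu): third position 2-fold.
Codon 4 GUU (Val): third position 4-fold.
Codon 5 CCU (Pro): third position 4-fold.
Codon 6 CCA (Pro): third position 4-fold.
Codon 7 CAU (His): third position 2-fold.
Codon 8 GGC (Gly): third position 4-fold.
Codon 9 AAU (Asn): third position 2-fold.
Codon 10 AAC (Asn): third position 2-fold.
Four-fold degenerate third positions: 6.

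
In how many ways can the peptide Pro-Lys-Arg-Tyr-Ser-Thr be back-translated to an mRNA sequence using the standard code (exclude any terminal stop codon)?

Pro: 4 codons.
Lys: 2 codons.
Arg: 6 codons.
Tyr: 2 codons.
Ser: 6 codons.
Thr: 4 codons.
4 × 2 × 6 × 2 × 6 × 4 = 2304.

2304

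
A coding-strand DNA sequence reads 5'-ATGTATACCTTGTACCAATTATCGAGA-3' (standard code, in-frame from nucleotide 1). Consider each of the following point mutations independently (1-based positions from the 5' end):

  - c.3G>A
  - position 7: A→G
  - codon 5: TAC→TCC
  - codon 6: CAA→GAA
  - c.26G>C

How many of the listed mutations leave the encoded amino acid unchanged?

0

Codon 1: ATG (Met) → ATA (Ile) — missense.
Codon 3: ACC (Thr) → GCC (Ala) — missense.
Codon 5: TAC (Tyr) → TCC (Ser) — missense.
Codon 6: CAA (Gln) → GAA (Glu) — missense.
Codon 9: AGA (Arg) → ACA (Thr) — missense.
Synonymous: 0 of 5.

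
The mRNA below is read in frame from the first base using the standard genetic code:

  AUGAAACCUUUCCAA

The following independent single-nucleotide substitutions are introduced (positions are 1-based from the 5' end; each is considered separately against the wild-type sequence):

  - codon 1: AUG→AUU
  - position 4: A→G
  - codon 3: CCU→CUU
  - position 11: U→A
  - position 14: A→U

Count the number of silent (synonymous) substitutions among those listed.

0

Codon 1: AUG (Met) → AUU (Ile) — missense.
Codon 2: AAA (Lys) → GAA (Glu) — missense.
Codon 3: CCU (Pro) → CUU (Leu) — missense.
Codon 4: UUC (Phe) → UAC (Tyr) — missense.
Codon 5: CAA (Gln) → CUA (Leu) — missense.
Synonymous: 0 of 5.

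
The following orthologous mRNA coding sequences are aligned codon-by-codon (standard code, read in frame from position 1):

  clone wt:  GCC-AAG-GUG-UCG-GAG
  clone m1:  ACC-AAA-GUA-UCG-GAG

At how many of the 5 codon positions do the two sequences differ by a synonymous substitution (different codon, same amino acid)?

Codon 1: GCC Ala / ACC Thr — nonsynonymous.
Codon 2: AAG Lys / AAA Lys — synonymous.
Codon 3: GUG Val / GUA Val — synonymous.
Codon 4: UCG Ser / UCG Ser — identical.
Codon 5: GAG Glu / GAG Glu — identical.
Synonymous differences: 2.

2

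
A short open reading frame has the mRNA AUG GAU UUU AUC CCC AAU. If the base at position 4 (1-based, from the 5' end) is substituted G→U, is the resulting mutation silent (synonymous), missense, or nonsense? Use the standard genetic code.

Position 4 falls in codon 2: GAU → Asp.
After the substitution the codon is UAU → Tyr.
Asp ≠ Tyr, so this is a missense mutation.

missense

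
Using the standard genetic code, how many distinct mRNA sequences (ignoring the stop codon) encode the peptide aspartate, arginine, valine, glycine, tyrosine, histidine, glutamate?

Asp: 2 codons.
Arg: 6 codons.
Val: 4 codons.
Gly: 4 codons.
Tyr: 2 codons.
His: 2 codons.
Glu: 2 codons.
2 × 6 × 4 × 4 × 2 × 2 × 2 = 1536.

1536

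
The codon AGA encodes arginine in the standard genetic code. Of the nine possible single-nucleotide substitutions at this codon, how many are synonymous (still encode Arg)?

Position 1: CGA → 1 synonymous.
Position 2: none → 0 synonymous.
Position 3: AGG → 1 synonymous.
Total: 1 + 0 + 1 = 2.

2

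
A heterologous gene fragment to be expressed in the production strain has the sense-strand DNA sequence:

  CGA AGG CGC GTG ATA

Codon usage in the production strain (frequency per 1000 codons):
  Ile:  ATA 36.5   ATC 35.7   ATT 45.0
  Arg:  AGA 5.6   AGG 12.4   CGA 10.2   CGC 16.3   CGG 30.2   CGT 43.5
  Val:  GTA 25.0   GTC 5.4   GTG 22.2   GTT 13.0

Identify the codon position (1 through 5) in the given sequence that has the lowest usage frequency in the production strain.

1

Codon 1 CGA (Arg): 10.2 per 1000.
Codon 2 AGG (Arg): 12.4 per 1000.
Codon 3 CGC (Arg): 16.3 per 1000.
Codon 4 GTG (Val): 22.2 per 1000.
Codon 5 ATA (Ile): 36.5 per 1000.
Lowest frequency is 10.2 at codon 1.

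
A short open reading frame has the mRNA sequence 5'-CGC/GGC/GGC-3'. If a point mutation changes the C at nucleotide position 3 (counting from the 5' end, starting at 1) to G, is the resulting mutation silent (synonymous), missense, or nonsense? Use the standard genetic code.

silent

Position 3 falls in codon 1: CGC → Arg.
After the substitution the codon is CGG → Arg.
Both encode Arg, so the change is synonymous.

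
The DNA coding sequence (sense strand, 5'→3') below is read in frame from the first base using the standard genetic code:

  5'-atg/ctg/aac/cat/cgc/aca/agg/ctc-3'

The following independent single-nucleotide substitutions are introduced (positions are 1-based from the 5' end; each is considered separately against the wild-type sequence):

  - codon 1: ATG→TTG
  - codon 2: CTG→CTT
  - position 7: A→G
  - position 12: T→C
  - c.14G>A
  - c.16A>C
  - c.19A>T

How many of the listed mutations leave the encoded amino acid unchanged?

2

Codon 1: ATG (Met) → TTG (Leu) — missense.
Codon 2: CTG (Leu) → CTT (Leu) — synonymous.
Codon 3: AAC (Asn) → GAC (Asp) — missense.
Codon 4: CAT (His) → CAC (His) — synonymous.
Codon 5: CGC (Arg) → CAC (His) — missense.
Codon 6: ACA (Thr) → CCA (Pro) — missense.
Codon 7: AGG (Arg) → TGG (Trp) — missense.
Synonymous: 2 of 7.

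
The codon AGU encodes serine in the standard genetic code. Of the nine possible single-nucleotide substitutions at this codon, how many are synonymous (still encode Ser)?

1

Position 1: none → 0 synonymous.
Position 2: none → 0 synonymous.
Position 3: AGC → 1 synonymous.
Total: 0 + 0 + 1 = 1.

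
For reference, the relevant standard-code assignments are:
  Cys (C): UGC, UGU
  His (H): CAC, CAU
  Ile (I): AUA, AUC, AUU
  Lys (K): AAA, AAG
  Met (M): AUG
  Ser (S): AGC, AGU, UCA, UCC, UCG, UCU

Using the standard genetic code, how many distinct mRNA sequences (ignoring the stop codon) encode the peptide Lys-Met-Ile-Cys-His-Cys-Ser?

288

Lys: 2 codons.
Met: 1 codon.
Ile: 3 codons.
Cys: 2 codons.
His: 2 codons.
Cys: 2 codons.
Ser: 6 codons.
2 × 1 × 3 × 2 × 2 × 2 × 6 = 288.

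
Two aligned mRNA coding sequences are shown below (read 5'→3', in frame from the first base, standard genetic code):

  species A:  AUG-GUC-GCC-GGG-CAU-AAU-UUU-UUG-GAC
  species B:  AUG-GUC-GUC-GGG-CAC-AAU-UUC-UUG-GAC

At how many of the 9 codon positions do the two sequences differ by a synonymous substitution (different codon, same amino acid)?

2

Codon 1: AUG Met / AUG Met — identical.
Codon 2: GUC Val / GUC Val — identical.
Codon 3: GCC Ala / GUC Val — nonsynonymous.
Codon 4: GGG Gly / GGG Gly — identical.
Codon 5: CAU His / CAC His — synonymous.
Codon 6: AAU Asn / AAU Asn — identical.
Codon 7: UUU Phe / UUC Phe — synonymous.
Codon 8: UUG Leu / UUG Leu — identical.
Codon 9: GAC Asp / GAC Asp — identical.
Synonymous differences: 2.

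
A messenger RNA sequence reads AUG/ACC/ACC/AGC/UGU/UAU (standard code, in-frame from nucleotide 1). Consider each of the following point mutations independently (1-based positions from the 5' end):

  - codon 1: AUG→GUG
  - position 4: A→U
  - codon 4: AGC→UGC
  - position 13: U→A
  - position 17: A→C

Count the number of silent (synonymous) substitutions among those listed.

0

Codon 1: AUG (Met) → GUG (Val) — missense.
Codon 2: ACC (Thr) → UCC (Ser) — missense.
Codon 4: AGC (Ser) → UGC (Cys) — missense.
Codon 5: UGU (Cys) → AGU (Ser) — missense.
Codon 6: UAU (Tyr) → UCU (Ser) — missense.
Synonymous: 0 of 5.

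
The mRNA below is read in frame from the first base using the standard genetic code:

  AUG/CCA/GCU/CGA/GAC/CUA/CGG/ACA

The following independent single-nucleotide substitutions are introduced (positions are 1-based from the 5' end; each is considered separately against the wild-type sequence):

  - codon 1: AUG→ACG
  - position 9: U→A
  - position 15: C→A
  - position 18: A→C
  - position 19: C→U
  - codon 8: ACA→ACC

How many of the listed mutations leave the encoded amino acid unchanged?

Codon 1: AUG (Met) → ACG (Thr) — missense.
Codon 3: GCU (Ala) → GCA (Ala) — synonymous.
Codon 5: GAC (Asp) → GAA (Glu) — missense.
Codon 6: CUA (Leu) → CUC (Leu) — synonymous.
Codon 7: CGG (Arg) → UGG (Trp) — missense.
Codon 8: ACA (Thr) → ACC (Thr) — synonymous.
Synonymous: 3 of 6.

3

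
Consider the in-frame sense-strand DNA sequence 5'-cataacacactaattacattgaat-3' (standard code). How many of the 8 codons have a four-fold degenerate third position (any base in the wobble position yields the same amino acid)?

3

Codon 1 CAT (His): third position 2-fold.
Codon 2 AAC (Asn): third position 2-fold.
Codon 3 ACA (Thr): third position 4-fold.
Codon 4 CTA (Leu): third position 4-fold.
Codon 5 ATT (Ile): third position 3-fold.
Codon 6 ACA (Thr): third position 4-fold.
Codon 7 TTG (Leu): third position 2-fold.
Codon 8 AAT (Asn): third position 2-fold.
Four-fold degenerate third positions: 3.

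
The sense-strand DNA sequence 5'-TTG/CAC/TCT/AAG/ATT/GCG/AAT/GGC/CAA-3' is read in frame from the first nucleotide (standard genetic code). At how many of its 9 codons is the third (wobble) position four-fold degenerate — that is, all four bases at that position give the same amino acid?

3

Codon 1 TTG (Leu): third position 2-fold.
Codon 2 CAC (His): third position 2-fold.
Codon 3 TCT (Ser): third position 4-fold.
Codon 4 AAG (Lys): third position 2-fold.
Codon 5 ATT (Ile): third position 3-fold.
Codon 6 GCG (Ala): third position 4-fold.
Codon 7 AAT (Asn): third position 2-fold.
Codon 8 GGC (Gly): third position 4-fold.
Codon 9 CAA (Gln): third position 2-fold.
Four-fold degenerate third positions: 3.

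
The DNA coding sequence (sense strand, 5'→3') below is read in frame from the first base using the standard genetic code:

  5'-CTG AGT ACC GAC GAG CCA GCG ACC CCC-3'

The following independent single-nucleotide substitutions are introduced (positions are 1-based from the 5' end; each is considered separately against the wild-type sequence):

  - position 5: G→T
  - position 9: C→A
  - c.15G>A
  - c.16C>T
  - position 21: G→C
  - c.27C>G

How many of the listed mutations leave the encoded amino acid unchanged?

4

Codon 2: AGT (Ser) → ATT (Ile) — missense.
Codon 3: ACC (Thr) → ACA (Thr) — synonymous.
Codon 5: GAG (Glu) → GAA (Glu) — synonymous.
Codon 6: CCA (Pro) → TCA (Ser) — missense.
Codon 7: GCG (Ala) → GCC (Ala) — synonymous.
Codon 9: CCC (Pro) → CCG (Pro) — synonymous.
Synonymous: 4 of 6.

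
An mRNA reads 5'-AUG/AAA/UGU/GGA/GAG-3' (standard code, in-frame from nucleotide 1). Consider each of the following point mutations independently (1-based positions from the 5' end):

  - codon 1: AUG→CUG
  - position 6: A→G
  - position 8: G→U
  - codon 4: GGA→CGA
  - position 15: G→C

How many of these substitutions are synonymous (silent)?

1

Codon 1: AUG (Met) → CUG (Leu) — missense.
Codon 2: AAA (Lys) → AAG (Lys) — synonymous.
Codon 3: UGU (Cys) → UUU (Phe) — missense.
Codon 4: GGA (Gly) → CGA (Arg) — missense.
Codon 5: GAG (Glu) → GAC (Asp) — missense.
Synonymous: 1 of 5.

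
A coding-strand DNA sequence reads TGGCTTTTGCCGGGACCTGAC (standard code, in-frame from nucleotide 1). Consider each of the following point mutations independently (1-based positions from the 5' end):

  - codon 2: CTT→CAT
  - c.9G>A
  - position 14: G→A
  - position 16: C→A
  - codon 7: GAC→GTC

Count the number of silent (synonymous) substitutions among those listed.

Codon 2: CTT (Leu) → CAT (His) — missense.
Codon 3: TTG (Leu) → TTA (Leu) — synonymous.
Codon 5: GGA (Gly) → GAA (Glu) — missense.
Codon 6: CCT (Pro) → ACT (Thr) — missense.
Codon 7: GAC (Asp) → GTC (Val) — missense.
Synonymous: 1 of 5.

1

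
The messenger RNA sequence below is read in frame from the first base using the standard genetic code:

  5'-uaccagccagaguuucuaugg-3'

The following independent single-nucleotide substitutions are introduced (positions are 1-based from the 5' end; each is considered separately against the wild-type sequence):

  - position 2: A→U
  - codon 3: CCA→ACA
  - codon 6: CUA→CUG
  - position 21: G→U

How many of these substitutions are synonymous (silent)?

1

Codon 1: UAC (Tyr) → UUC (Phe) — missense.
Codon 3: CCA (Pro) → ACA (Thr) — missense.
Codon 6: CUA (Leu) → CUG (Leu) — synonymous.
Codon 7: UGG (Trp) → UGU (Cys) — missense.
Synonymous: 1 of 4.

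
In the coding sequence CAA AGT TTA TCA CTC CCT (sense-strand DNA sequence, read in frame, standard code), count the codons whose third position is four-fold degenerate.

Codon 1 CAA (Gln): third position 2-fold.
Codon 2 AGT (Ser): third position 2-fold.
Codon 3 TTA (Leu): third position 2-fold.
Codon 4 TCA (Ser): third position 4-fold.
Codon 5 CTC (Leu): third position 4-fold.
Codon 6 CCT (Pro): third position 4-fold.
Four-fold degenerate third positions: 3.

3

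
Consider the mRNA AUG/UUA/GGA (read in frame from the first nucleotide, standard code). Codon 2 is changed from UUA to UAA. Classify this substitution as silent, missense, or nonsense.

nonsense

Position 5 falls in codon 2: UUA → Leu.
After the substitution the codon is UAA → Stop.
The new codon is a stop codon, so this is a nonsense mutation.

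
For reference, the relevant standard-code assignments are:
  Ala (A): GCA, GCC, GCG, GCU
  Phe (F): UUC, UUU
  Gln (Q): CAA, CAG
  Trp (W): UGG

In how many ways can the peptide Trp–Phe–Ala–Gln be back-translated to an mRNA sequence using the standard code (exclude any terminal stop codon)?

Trp: 1 codon.
Phe: 2 codons.
Ala: 4 codons.
Gln: 2 codons.
1 × 2 × 4 × 2 = 16.

16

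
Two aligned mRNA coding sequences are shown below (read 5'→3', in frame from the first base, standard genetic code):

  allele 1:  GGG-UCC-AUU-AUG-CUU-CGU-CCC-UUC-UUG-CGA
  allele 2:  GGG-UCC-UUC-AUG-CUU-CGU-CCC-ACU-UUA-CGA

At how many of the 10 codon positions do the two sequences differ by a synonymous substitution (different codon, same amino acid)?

1

Codon 1: GGG Gly / GGG Gly — identical.
Codon 2: UCC Ser / UCC Ser — identical.
Codon 3: AUU Ile / UUC Phe — nonsynonymous.
Codon 4: AUG Met / AUG Met — identical.
Codon 5: CUU Leu / CUU Leu — identical.
Codon 6: CGU Arg / CGU Arg — identical.
Codon 7: CCC Pro / CCC Pro — identical.
Codon 8: UUC Phe / ACU Thr — nonsynonymous.
Codon 9: UUG Leu / UUA Leu — synonymous.
Codon 10: CGA Arg / CGA Arg — identical.
Synonymous differences: 1.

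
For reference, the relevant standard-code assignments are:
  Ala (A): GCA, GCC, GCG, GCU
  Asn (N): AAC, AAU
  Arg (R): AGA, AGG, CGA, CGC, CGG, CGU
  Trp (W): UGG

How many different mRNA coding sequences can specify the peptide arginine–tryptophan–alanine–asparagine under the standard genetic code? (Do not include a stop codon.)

48

Arg: 6 codons.
Trp: 1 codon.
Ala: 4 codons.
Asn: 2 codons.
6 × 1 × 4 × 2 = 48.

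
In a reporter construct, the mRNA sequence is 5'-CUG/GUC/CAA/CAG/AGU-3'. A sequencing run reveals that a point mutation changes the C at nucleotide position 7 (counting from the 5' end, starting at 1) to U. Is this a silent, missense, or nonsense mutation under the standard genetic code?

nonsense

Position 7 falls in codon 3: CAA → Gln.
After the substitution the codon is UAA → Stop.
The new codon is a stop codon, so this is a nonsense mutation.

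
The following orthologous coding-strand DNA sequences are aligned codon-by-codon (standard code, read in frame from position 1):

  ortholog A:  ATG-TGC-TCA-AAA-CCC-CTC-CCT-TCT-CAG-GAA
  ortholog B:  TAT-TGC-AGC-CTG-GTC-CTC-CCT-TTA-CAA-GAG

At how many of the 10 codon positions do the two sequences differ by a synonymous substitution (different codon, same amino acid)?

Codon 1: ATG Met / TAT Tyr — nonsynonymous.
Codon 2: TGC Cys / TGC Cys — identical.
Codon 3: TCA Ser / AGC Ser — synonymous.
Codon 4: AAA Lys / CTG Leu — nonsynonymous.
Codon 5: CCC Pro / GTC Val — nonsynonymous.
Codon 6: CTC Leu / CTC Leu — identical.
Codon 7: CCT Pro / CCT Pro — identical.
Codon 8: TCT Ser / TTA Leu — nonsynonymous.
Codon 9: CAG Gln / CAA Gln — synonymous.
Codon 10: GAA Glu / GAG Glu — synonymous.
Synonymous differences: 3.

3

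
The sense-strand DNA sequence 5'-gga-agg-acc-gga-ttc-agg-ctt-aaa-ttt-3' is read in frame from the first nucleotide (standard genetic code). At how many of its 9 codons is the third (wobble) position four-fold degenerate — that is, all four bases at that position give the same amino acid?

4

Codon 1 GGA (Gly): third position 4-fold.
Codon 2 AGG (Arg): third position 2-fold.
Codon 3 ACC (Thr): third position 4-fold.
Codon 4 GGA (Gly): third position 4-fold.
Codon 5 TTC (Phe): third position 2-fold.
Codon 6 AGG (Arg): third position 2-fold.
Codon 7 CTT (Leu): third position 4-fold.
Codon 8 AAA (Lys): third position 2-fold.
Codon 9 TTT (Phe): third position 2-fold.
Four-fold degenerate third positions: 4.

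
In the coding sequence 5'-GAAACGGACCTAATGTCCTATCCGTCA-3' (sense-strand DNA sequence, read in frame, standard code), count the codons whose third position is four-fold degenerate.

Codon 1 GAA (Glu): third position 2-fold.
Codon 2 ACG (Thr): third position 4-fold.
Codon 3 GAC (Asp): third position 2-fold.
Codon 4 CTA (Leu): third position 4-fold.
Codon 5 ATG (Met): third position 1-fold.
Codon 6 TCC (Ser): third position 4-fold.
Codon 7 TAT (Tyr): third position 2-fold.
Codon 8 CCG (Pro): third position 4-fold.
Codon 9 TCA (Ser): third position 4-fold.
Four-fold degenerate third positions: 5.

5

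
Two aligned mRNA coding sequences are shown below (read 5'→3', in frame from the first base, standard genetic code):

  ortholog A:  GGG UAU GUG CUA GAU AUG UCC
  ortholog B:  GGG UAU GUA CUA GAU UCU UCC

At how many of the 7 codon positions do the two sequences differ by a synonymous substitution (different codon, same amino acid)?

Codon 1: GGG Gly / GGG Gly — identical.
Codon 2: UAU Tyr / UAU Tyr — identical.
Codon 3: GUG Val / GUA Val — synonymous.
Codon 4: CUA Leu / CUA Leu — identical.
Codon 5: GAU Asp / GAU Asp — identical.
Codon 6: AUG Met / UCU Ser — nonsynonymous.
Codon 7: UCC Ser / UCC Ser — identical.
Synonymous differences: 1.

1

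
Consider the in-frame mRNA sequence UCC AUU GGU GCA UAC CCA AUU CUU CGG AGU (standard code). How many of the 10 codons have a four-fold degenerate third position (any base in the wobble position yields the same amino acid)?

Codon 1 UCC (Ser): third position 4-fold.
Codon 2 AUU (Ile): third position 3-fold.
Codon 3 GGU (Gly): third position 4-fold.
Codon 4 GCA (Ala): third position 4-fold.
Codon 5 UAC (Tyr): third position 2-fold.
Codon 6 CCA (Pro): third position 4-fold.
Codon 7 AUU (Ile): third position 3-fold.
Codon 8 CUU (Leu): third position 4-fold.
Codon 9 CGG (Arg): third position 4-fold.
Codon 10 AGU (Ser): third position 2-fold.
Four-fold degenerate third positions: 6.

6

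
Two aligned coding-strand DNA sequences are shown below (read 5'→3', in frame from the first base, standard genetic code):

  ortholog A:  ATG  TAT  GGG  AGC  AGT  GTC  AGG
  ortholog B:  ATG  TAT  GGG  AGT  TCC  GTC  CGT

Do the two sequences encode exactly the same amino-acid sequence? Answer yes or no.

yes

Codon 1: ATG Met / ATG Met — identical.
Codon 2: TAT Tyr / TAT Tyr — identical.
Codon 3: GGG Gly / GGG Gly — identical.
Codon 4: AGC Ser / AGT Ser — synonymous.
Codon 5: AGT Ser / TCC Ser — synonymous.
Codon 6: GTC Val / GTC Val — identical.
Codon 7: AGG Arg / CGT Arg — synonymous.
Nonsynonymous differences: 0 → same protein.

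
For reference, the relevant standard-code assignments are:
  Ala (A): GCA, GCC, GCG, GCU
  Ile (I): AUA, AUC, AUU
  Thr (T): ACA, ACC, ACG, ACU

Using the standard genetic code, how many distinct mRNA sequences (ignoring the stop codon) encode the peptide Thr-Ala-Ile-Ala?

192

Thr: 4 codons.
Ala: 4 codons.
Ile: 3 codons.
Ala: 4 codons.
4 × 4 × 3 × 4 = 192.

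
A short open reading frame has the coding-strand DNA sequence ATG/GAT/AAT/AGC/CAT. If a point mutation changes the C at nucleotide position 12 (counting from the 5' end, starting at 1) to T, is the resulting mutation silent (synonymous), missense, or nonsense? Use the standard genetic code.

silent

Position 12 falls in codon 4: AGC → Ser.
After the substitution the codon is AGT → Ser.
Both encode Ser, so the change is synonymous.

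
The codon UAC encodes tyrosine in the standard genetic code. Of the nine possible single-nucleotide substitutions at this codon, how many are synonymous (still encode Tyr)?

1

Position 1: none → 0 synonymous.
Position 2: none → 0 synonymous.
Position 3: UAU → 1 synonymous.
Total: 0 + 0 + 1 = 1.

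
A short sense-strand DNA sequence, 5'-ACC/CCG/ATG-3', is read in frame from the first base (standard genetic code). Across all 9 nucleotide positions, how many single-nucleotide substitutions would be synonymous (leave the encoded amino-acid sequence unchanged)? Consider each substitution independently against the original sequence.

6

Codon 1 (ACC, Thr): 3 synonymous substitutions.
Codon 2 (CCG, Pro): 3 synonymous substitutions.
Codon 3 (ATG, Met): 0 synonymous substitutions.
Total: 3 + 3 + 0 = 6.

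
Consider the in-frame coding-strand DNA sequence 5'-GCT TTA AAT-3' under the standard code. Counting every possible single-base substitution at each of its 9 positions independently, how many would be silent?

6

Codon 1 (GCT, Ala): 3 synonymous substitutions.
Codon 2 (TTA, Leu): 2 synonymous substitutions.
Codon 3 (AAT, Asn): 1 synonymous substitution.
Total: 3 + 2 + 1 = 6.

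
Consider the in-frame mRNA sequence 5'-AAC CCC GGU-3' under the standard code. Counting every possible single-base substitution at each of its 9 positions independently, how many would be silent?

Codon 1 (AAC, Asn): 1 synonymous substitution.
Codon 2 (CCC, Pro): 3 synonymous substitutions.
Codon 3 (GGU, Gly): 3 synonymous substitutions.
Total: 1 + 3 + 3 = 7.

7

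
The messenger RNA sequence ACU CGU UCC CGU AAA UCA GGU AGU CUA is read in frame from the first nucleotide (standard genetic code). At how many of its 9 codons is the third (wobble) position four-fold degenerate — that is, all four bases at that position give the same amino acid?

7

Codon 1 ACU (Thr): third position 4-fold.
Codon 2 CGU (Arg): third position 4-fold.
Codon 3 UCC (Ser): third position 4-fold.
Codon 4 CGU (Arg): third position 4-fold.
Codon 5 AAA (Lys): third position 2-fold.
Codon 6 UCA (Ser): third position 4-fold.
Codon 7 GGU (Gly): third position 4-fold.
Codon 8 AGU (Ser): third position 2-fold.
Codon 9 CUA (Leu): third position 4-fold.
Four-fold degenerate third positions: 7.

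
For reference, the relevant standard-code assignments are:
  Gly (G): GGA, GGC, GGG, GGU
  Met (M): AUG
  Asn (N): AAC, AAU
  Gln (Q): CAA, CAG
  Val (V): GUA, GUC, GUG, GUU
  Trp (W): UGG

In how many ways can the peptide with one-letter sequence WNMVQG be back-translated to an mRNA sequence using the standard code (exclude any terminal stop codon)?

Trp: 1 codon.
Asn: 2 codons.
Met: 1 codon.
Val: 4 codons.
Gln: 2 codons.
Gly: 4 codons.
1 × 2 × 1 × 4 × 2 × 4 = 64.

64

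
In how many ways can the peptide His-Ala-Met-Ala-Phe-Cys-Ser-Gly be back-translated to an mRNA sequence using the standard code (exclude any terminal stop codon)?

His: 2 codons.
Ala: 4 codons.
Met: 1 codon.
Ala: 4 codons.
Phe: 2 codons.
Cys: 2 codons.
Ser: 6 codons.
Gly: 4 codons.
2 × 4 × 1 × 4 × 2 × 2 × 6 × 4 = 3072.

3072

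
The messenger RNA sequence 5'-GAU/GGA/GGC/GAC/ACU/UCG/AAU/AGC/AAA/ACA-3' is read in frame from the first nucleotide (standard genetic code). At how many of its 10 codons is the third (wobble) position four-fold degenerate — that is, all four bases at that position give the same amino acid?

5

Codon 1 GAU (Asp): third position 2-fold.
Codon 2 GGA (Gly): third position 4-fold.
Codon 3 GGC (Gly): third position 4-fold.
Codon 4 GAC (Asp): third position 2-fold.
Codon 5 ACU (Thr): third position 4-fold.
Codon 6 UCG (Ser): third position 4-fold.
Codon 7 AAU (Asn): third position 2-fold.
Codon 8 AGC (Ser): third position 2-fold.
Codon 9 AAA (Lys): third position 2-fold.
Codon 10 ACA (Thr): third position 4-fold.
Four-fold degenerate third positions: 5.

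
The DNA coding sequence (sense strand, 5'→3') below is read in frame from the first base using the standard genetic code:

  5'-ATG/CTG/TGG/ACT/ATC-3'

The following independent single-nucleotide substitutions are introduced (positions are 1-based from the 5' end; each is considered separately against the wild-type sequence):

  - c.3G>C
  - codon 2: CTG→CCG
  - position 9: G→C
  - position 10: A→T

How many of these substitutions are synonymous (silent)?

0

Codon 1: ATG (Met) → ATC (Ile) — missense.
Codon 2: CTG (Leu) → CCG (Pro) — missense.
Codon 3: TGG (Trp) → TGC (Cys) — missense.
Codon 4: ACT (Thr) → TCT (Ser) — missense.
Synonymous: 0 of 4.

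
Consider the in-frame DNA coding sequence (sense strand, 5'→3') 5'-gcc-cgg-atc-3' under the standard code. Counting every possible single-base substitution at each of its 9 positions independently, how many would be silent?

Codon 1 (GCC, Ala): 3 synonymous substitutions.
Codon 2 (CGG, Arg): 4 synonymous substitutions.
Codon 3 (ATC, Ile): 2 synonymous substitutions.
Total: 3 + 4 + 2 = 9.

9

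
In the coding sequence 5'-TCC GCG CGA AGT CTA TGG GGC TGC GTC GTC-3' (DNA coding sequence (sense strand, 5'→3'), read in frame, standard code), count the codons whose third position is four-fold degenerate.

Codon 1 TCC (Ser): third position 4-fold.
Codon 2 GCG (Ala): third position 4-fold.
Codon 3 CGA (Arg): third position 4-fold.
Codon 4 AGT (Ser): third position 2-fold.
Codon 5 CTA (Leu): third position 4-fold.
Codon 6 TGG (Trp): third position 1-fold.
Codon 7 GGC (Gly): third position 4-fold.
Codon 8 TGC (Cys): third position 2-fold.
Codon 9 GTC (Val): third position 4-fold.
Codon 10 GTC (Val): third position 4-fold.
Four-fold degenerate third positions: 7.

7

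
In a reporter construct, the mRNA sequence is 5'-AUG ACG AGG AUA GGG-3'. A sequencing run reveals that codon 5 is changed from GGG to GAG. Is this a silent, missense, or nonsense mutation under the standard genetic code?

Position 14 falls in codon 5: GGG → Gly.
After the substitution the codon is GAG → Glu.
Gly ≠ Glu, so this is a missense mutation.

missense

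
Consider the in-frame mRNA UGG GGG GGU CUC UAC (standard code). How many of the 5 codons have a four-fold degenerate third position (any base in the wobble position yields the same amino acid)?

Codon 1 UGG (Trp): third position 1-fold.
Codon 2 GGG (Gly): third position 4-fold.
Codon 3 GGU (Gly): third position 4-fold.
Codon 4 CUC (Leu): third position 4-fold.
Codon 5 UAC (Tyr): third position 2-fold.
Four-fold degenerate third positions: 3.

3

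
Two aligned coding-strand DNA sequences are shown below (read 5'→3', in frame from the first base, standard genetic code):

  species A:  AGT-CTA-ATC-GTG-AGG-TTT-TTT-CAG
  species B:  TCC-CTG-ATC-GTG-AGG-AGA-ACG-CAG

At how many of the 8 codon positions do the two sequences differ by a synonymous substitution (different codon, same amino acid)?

Codon 1: AGT Ser / TCC Ser — synonymous.
Codon 2: CTA Leu / CTG Leu — synonymous.
Codon 3: ATC Ile / ATC Ile — identical.
Codon 4: GTG Val / GTG Val — identical.
Codon 5: AGG Arg / AGG Arg — identical.
Codon 6: TTT Phe / AGA Arg — nonsynonymous.
Codon 7: TTT Phe / ACG Thr — nonsynonymous.
Codon 8: CAG Gln / CAG Gln — identical.
Synonymous differences: 2.

2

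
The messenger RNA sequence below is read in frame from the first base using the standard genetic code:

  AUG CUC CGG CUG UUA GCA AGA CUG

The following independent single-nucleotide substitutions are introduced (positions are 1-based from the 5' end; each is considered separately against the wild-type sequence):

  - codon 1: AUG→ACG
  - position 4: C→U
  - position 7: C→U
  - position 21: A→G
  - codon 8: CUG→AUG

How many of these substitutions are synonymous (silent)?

Codon 1: AUG (Met) → ACG (Thr) — missense.
Codon 2: CUC (Leu) → UUC (Phe) — missense.
Codon 3: CGG (Arg) → UGG (Trp) — missense.
Codon 7: AGA (Arg) → AGG (Arg) — synonymous.
Codon 8: CUG (Leu) → AUG (Met) — missense.
Synonymous: 1 of 5.

1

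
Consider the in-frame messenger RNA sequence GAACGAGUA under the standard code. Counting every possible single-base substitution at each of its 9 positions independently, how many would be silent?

Codon 1 (GAA, Glu): 1 synonymous substitution.
Codon 2 (CGA, Arg): 4 synonymous substitutions.
Codon 3 (GUA, Val): 3 synonymous substitutions.
Total: 1 + 4 + 3 = 8.

8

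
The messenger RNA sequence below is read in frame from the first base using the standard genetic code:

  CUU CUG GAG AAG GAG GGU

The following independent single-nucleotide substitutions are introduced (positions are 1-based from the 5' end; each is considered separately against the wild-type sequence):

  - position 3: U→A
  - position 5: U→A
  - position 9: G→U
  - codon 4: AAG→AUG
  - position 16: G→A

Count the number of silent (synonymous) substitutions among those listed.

1

Codon 1: CUU (Leu) → CUA (Leu) — synonymous.
Codon 2: CUG (Leu) → CAG (Gln) — missense.
Codon 3: GAG (Glu) → GAU (Asp) — missense.
Codon 4: AAG (Lys) → AUG (Met) — missense.
Codon 6: GGU (Gly) → AGU (Ser) — missense.
Synonymous: 1 of 5.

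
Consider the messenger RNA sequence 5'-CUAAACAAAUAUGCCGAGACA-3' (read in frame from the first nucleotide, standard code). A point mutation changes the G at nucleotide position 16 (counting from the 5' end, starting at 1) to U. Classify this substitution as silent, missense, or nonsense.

Position 16 falls in codon 6: GAG → Glu.
After the substitution the codon is UAG → Stop.
The new codon is a stop codon, so this is a nonsense mutation.

nonsense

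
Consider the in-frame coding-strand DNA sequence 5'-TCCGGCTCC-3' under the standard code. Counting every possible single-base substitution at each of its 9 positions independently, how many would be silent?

Codon 1 (TCC, Ser): 3 synonymous substitutions.
Codon 2 (GGC, Gly): 3 synonymous substitutions.
Codon 3 (TCC, Ser): 3 synonymous substitutions.
Total: 3 + 3 + 3 = 9.

9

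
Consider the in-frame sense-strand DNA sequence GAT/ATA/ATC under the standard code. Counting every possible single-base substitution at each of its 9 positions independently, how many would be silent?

Codon 1 (GAT, Asp): 1 synonymous substitution.
Codon 2 (ATA, Ile): 2 synonymous substitutions.
Codon 3 (ATC, Ile): 2 synonymous substitutions.
Total: 1 + 2 + 2 = 5.

5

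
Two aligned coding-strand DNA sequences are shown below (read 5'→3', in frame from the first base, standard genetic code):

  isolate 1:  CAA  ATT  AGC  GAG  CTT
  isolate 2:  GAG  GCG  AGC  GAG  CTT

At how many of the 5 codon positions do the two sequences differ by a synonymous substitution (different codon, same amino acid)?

0

Codon 1: CAA Gln / GAG Glu — nonsynonymous.
Codon 2: ATT Ile / GCG Ala — nonsynonymous.
Codon 3: AGC Ser / AGC Ser — identical.
Codon 4: GAG Glu / GAG Glu — identical.
Codon 5: CTT Leu / CTT Leu — identical.
Synonymous differences: 0.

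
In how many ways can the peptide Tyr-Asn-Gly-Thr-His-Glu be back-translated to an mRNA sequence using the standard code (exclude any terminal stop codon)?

Tyr: 2 codons.
Asn: 2 codons.
Gly: 4 codons.
Thr: 4 codons.
His: 2 codons.
Glu: 2 codons.
2 × 2 × 4 × 4 × 2 × 2 = 256.

256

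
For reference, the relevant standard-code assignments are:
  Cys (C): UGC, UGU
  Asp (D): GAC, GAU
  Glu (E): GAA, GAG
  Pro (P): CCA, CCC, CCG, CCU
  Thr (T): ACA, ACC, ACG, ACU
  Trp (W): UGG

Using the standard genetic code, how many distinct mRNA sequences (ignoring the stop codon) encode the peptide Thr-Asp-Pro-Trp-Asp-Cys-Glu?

256

Thr: 4 codons.
Asp: 2 codons.
Pro: 4 codons.
Trp: 1 codon.
Asp: 2 codons.
Cys: 2 codons.
Glu: 2 codons.
4 × 2 × 4 × 1 × 2 × 2 × 2 = 256.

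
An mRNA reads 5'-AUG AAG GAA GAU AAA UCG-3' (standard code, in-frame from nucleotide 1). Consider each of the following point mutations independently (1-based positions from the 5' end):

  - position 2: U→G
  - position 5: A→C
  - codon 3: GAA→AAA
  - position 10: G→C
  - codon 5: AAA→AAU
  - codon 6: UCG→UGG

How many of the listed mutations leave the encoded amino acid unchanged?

0

Codon 1: AUG (Met) → AGG (Arg) — missense.
Codon 2: AAG (Lys) → ACG (Thr) — missense.
Codon 3: GAA (Glu) → AAA (Lys) — missense.
Codon 4: GAU (Asp) → CAU (His) — missense.
Codon 5: AAA (Lys) → AAU (Asn) — missense.
Codon 6: UCG (Ser) → UGG (Trp) — missense.
Synonymous: 0 of 6.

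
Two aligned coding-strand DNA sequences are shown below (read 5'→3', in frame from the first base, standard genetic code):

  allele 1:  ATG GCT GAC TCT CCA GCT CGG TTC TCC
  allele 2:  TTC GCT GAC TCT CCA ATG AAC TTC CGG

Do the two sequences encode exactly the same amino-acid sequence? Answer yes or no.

no

Codon 1: ATG Met / TTC Phe — nonsynonymous.
Codon 2: GCT Ala / GCT Ala — identical.
Codon 3: GAC Asp / GAC Asp — identical.
Codon 4: TCT Ser / TCT Ser — identical.
Codon 5: CCA Pro / CCA Pro — identical.
Codon 6: GCT Ala / ATG Met — nonsynonymous.
Codon 7: CGG Arg / AAC Asn — nonsynonymous.
Codon 8: TTC Phe / TTC Phe — identical.
Codon 9: TCC Ser / CGG Arg — nonsynonymous.
Nonsynonymous differences: 4 → different protein.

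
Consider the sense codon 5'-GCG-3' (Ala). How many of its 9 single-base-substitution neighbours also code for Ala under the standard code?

Position 1: none → 0 synonymous.
Position 2: none → 0 synonymous.
Position 3: GCT, GCC, GCA → 3 synonymous.
Total: 0 + 0 + 3 = 3.

3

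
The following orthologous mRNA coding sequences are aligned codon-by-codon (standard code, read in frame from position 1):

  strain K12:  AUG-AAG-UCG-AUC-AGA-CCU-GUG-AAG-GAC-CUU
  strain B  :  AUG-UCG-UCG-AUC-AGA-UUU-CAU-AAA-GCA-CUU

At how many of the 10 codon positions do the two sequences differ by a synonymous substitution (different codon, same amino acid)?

1

Codon 1: AUG Met / AUG Met — identical.
Codon 2: AAG Lys / UCG Ser — nonsynonymous.
Codon 3: UCG Ser / UCG Ser — identical.
Codon 4: AUC Ile / AUC Ile — identical.
Codon 5: AGA Arg / AGA Arg — identical.
Codon 6: CCU Pro / UUU Phe — nonsynonymous.
Codon 7: GUG Val / CAU His — nonsynonymous.
Codon 8: AAG Lys / AAA Lys — synonymous.
Codon 9: GAC Asp / GCA Ala — nonsynonymous.
Codon 10: CUU Leu / CUU Leu — identical.
Synonymous differences: 1.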